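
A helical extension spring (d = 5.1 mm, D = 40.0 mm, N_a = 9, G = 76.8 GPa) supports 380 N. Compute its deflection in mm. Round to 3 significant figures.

k = Gd⁴/(8D³N_a) = (76.8×10³)(5.1⁴)/(8·40.0³·9) = 11.275 N/mm
δ = F/k = 380 / 11.275 = 33.702 mm

33.7 mm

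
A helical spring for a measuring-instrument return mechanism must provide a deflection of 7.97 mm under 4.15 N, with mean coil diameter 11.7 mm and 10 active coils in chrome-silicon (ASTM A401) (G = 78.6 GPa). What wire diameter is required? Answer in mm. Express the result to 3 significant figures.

0.960 mm

Required rate k = F/δ = 4.15/7.97 = 0.5207 N/mm
d = (8D³N_a·k / G)^(1/4) = (8·11.7³·10·0.5207 / (78.6×10³))^0.25
  = (0.84882)^0.25 = 0.9599 mm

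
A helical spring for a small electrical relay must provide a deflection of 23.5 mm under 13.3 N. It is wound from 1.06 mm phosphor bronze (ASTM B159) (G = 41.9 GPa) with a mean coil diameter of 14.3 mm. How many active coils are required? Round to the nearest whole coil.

4

Required rate k = F/δ = 13.3/23.5 = 0.56596 N/mm
N_a = Gd⁴/(8D³k) = (41.9×10³ × 1.06⁴)/(8 × 14.3³ × 0.56596)
    = 52897.8 / 13239.8 = 3.995 → 4 coils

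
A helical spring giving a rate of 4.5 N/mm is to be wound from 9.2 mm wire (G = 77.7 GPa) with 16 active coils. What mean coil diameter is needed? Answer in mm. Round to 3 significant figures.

D = (Gd⁴/(8N_a·k))^(1/3) = (77.7×10³·9.2⁴/(8·16·4.5))^(1/3)
  = (966384)^(1/3) = 98.8667 mm

98.9 mm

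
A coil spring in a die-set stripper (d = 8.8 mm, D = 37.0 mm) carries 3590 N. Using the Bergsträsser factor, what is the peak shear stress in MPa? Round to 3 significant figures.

Spring index C = D/d = 37.0/8.8 = 4.2045
K_B = (4C+2)/(4C−3) = 18.818/13.818 = 1.3618
τ₀ = 8FD/(πd³) = 8·3590·37.0/(π·8.8³) = 1.06264e+06/2140.9 = 496.35 MPa
τ_max = K·τ₀ = 1.3618 × 496.35 = 675.95 MPa

676 MPa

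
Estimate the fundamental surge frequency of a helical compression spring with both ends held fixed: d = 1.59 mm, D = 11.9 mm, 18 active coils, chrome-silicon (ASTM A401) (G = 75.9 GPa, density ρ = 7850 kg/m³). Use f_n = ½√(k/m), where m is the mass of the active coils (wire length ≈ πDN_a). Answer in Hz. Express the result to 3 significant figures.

218 Hz

k = Gd⁴/(8D³N_a) = (75.9×10³)(1.59⁴)/(8·11.9³·18) = 1.9991 N/mm = 1999.1 N/m
Wire length L = πDN_a = π·11.9·18 = 672.93 mm
m = ρ·(πd²/4)·L = 7850 × 1.9856×10⁻⁶ m² × 0.67293 m = 0.010489 kg
f_n = ½√(k/m) = 0.5·√(1999.1/0.010489) = 0.5·√(1.9059e+05) = 218.28 Hz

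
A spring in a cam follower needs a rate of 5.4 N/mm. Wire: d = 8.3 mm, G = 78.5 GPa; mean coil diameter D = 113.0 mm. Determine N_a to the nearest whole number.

N_a = Gd⁴/(8D³k) = (78.5×10³ × 8.3⁴)/(8 × 113.0³ × 5.4)
    = 3.72548e+08 / 6.23332e+07 = 5.977 → 6 coils

6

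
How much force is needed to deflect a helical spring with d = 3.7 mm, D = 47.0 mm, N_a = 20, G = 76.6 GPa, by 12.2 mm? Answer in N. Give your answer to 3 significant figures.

10.5 N

k = Gd⁴/(8D³N_a) = (76.6×10³)(3.7⁴)/(8·47.0³·20) = 0.86422 N/mm
F = k·δ = 0.86422 × 12.2 = 10.543 N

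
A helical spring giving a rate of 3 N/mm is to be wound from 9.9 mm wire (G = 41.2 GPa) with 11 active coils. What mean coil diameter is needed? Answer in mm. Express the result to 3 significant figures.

114 mm

D = (Gd⁴/(8N_a·k))^(1/3) = (41.2×10³·9.9⁴/(8·11·3))^(1/3)
  = (1.49911e+06)^(1/3) = 114.4488 mm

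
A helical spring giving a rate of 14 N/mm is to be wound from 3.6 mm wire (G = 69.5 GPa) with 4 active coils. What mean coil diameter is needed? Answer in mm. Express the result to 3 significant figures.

29.6 mm

D = (Gd⁴/(8N_a·k))^(1/3) = (69.5×10³·3.6⁴/(8·4·14))^(1/3)
  = (26056.5)^(1/3) = 29.6464 mm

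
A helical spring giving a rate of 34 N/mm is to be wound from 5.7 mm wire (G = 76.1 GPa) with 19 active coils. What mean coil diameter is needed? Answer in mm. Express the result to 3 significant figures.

D = (Gd⁴/(8N_a·k))^(1/3) = (76.1×10³·5.7⁴/(8·19·34))^(1/3)
  = (15544)^(1/3) = 24.9567 mm

25.0 mm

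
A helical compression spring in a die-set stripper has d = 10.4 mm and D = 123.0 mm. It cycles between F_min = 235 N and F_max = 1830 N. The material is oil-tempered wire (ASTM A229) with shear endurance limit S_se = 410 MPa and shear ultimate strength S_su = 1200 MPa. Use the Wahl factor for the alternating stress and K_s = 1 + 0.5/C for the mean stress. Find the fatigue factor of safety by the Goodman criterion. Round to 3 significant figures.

C = D/d = 123.0/10.4 = 11.8269; K_W = (4C−1)/(4C−4)+0.615/C = 1.1213; K_s = 1+0.5/C = 1.0423
F_a = (F_max−F_min)/2 = 797.5 N; F_m = (F_max+F_min)/2 = 1032.5 N
τ_a = K_W·8F_aD/(πd³) = 1.1213 × 222.06 = 248.99 MPa
τ_m = K_s·8F_mD/(πd³) = 1.0423 × 287.5 = 299.65 MPa
Goodman: 1/n_f = τ_a/S_se + τ_m/S_su = 248.99/410 + 299.65/1200 = 0.60730 + 0.24971 = 0.85701
n_f = 1/0.85701 = 1.167

1.17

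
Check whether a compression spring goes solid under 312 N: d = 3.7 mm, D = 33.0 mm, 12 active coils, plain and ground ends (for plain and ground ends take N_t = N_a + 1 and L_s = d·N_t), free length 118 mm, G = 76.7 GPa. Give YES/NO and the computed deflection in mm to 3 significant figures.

k = Gd⁴/(8D³N_a) = (76.7×10³)(3.7⁴)/(8·33.0³·12) = 4.1667 N/mm
N_t = 13; L_s = 3.7·13 = 48.1 mm; δ_solid = L₀ − L_s = 118 − 48.1 = 69.9 mm
δ = F/k = 312/4.1667 = 74.88 mm
δ ≥ δ_solid → spring goes solid

YES, δ = 74.9 mm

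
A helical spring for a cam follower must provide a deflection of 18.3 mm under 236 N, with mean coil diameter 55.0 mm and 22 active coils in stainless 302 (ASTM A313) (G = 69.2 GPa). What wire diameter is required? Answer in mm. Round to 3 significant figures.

8.59 mm

Required rate k = F/δ = 236/18.3 = 12.896 N/mm
d = (8D³N_a·k / G)^(1/4) = (8·55.0³·22·12.896 / (69.2×10³))^0.25
  = (5457)^0.25 = 8.5949 mm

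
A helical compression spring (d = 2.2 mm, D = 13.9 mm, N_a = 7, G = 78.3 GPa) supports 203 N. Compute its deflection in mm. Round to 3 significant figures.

16.6 mm

k = Gd⁴/(8D³N_a) = (78.3×10³)(2.2⁴)/(8·13.9³·7) = 12.196 N/mm
δ = F/k = 203 / 12.196 = 16.645 mm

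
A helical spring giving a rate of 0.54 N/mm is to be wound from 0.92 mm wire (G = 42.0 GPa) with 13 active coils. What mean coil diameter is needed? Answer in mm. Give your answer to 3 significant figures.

D = (Gd⁴/(8N_a·k))^(1/3) = (42.0×10³·0.92⁴/(8·13·0.54))^(1/3)
  = (535.764)^(1/3) = 8.1219 mm

8.12 mm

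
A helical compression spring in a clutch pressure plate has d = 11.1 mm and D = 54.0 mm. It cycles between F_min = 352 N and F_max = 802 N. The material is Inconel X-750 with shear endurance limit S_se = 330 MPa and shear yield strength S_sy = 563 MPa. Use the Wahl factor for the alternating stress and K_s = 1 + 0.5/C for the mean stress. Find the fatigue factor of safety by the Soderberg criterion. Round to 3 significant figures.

C = D/d = 54.0/11.1 = 4.8649; K_W = (4C−1)/(4C−4)+0.615/C = 1.3205; K_s = 1+0.5/C = 1.1028
F_a = (F_max−F_min)/2 = 225 N; F_m = (F_max+F_min)/2 = 577 N
τ_a = K_W·8F_aD/(πd³) = 1.3205 × 22.623 = 29.873 MPa
τ_m = K_s·8F_mD/(πd³) = 1.1028 × 58.015 = 63.978 MPa
Soderberg: 1/n_f = τ_a/S_se + τ_m/S_sy = 29.873/330 + 63.978/563 = 0.09052 + 0.11364 = 0.20416
n_f = 1/0.20416 = 4.898

4.90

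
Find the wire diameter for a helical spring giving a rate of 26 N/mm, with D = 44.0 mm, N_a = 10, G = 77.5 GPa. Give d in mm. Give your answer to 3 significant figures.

d = (8D³N_a·k / G)^(1/4) = (8·44.0³·10·26 / (77.5×10³))^0.25
  = (2286.2)^0.25 = 6.9148 mm

6.91 mm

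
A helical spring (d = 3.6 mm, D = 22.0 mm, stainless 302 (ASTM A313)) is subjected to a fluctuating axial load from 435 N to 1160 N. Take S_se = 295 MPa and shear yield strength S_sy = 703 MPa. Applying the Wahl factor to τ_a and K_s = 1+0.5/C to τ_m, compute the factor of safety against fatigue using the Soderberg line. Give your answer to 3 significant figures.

0.302

C = D/d = 22.0/3.6 = 6.1111; K_W = (4C−1)/(4C−4)+0.615/C = 1.2474; K_s = 1+0.5/C = 1.0818
F_a = (F_max−F_min)/2 = 362.5 N; F_m = (F_max+F_min)/2 = 797.5 N
τ_a = K_W·8F_aD/(πd³) = 1.2474 × 435.27 = 542.95 MPa
τ_m = K_s·8F_mD/(πd³) = 1.0818 × 957.6 = 1036 MPa
Soderberg: 1/n_f = τ_a/S_se + τ_m/S_sy = 542.95/295 + 1036/703 = 1.84051 + 1.47362 = 3.3141
n_f = 1/3.3141 = 0.3017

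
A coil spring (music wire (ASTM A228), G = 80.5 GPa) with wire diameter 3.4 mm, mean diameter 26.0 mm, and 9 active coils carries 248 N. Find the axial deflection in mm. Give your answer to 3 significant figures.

k = Gd⁴/(8D³N_a) = (80.5×10³)(3.4⁴)/(8·26.0³·9) = 8.5008 N/mm
δ = F/k = 248 / 8.5008 = 29.174 mm

29.2 mm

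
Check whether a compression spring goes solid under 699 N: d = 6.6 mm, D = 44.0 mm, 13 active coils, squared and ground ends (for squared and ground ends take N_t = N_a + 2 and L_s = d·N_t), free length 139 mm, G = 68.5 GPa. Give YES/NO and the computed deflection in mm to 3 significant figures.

k = Gd⁴/(8D³N_a) = (68.5×10³)(6.6⁴)/(8·44.0³·13) = 14.672 N/mm
N_t = 15; L_s = 6.6·15 = 99 mm; δ_solid = L₀ − L_s = 139 − 99 = 40 mm
δ = F/k = 699/14.672 = 47.643 mm
δ ≥ δ_solid → spring goes solid

YES, δ = 47.6 mm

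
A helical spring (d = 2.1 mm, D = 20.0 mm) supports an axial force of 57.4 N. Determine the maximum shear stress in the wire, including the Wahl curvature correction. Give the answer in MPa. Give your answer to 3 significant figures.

Spring index C = D/d = 20.0/2.1 = 9.5238
K_W = (4C−1)/(4C−4) + 0.615/C = 37.095/34.095 + 0.0646 = 1.1526
τ₀ = 8FD/(πd³) = 8·57.4·20.0/(π·2.1³) = 9184/29.094 = 315.66 MPa
τ_max = K·τ₀ = 1.1526 × 315.66 = 363.82 MPa

364 MPa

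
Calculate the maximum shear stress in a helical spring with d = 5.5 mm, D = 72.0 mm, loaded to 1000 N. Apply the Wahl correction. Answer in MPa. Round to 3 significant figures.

1220 MPa

Spring index C = D/d = 72.0/5.5 = 13.0909
K_W = (4C−1)/(4C−4) + 0.615/C = 51.364/48.364 + 0.0470 = 1.1090
τ₀ = 8FD/(πd³) = 8·1000·72.0/(π·5.5³) = 576000/522.68 = 1102 MPa
τ_max = K·τ₀ = 1.1090 × 1102 = 1222.1 MPa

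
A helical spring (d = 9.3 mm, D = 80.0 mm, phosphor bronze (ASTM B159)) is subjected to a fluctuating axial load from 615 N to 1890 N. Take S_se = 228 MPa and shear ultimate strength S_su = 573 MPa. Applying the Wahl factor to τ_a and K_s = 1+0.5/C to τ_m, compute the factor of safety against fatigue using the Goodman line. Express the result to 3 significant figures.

0.707

C = D/d = 80.0/9.3 = 8.6022; K_W = (4C−1)/(4C−4)+0.615/C = 1.1702; K_s = 1+0.5/C = 1.0581
F_a = (F_max−F_min)/2 = 637.5 N; F_m = (F_max+F_min)/2 = 1252.5 N
τ_a = K_W·8F_aD/(πd³) = 1.1702 × 161.46 = 188.93 MPa
τ_m = K_s·8F_mD/(πd³) = 1.0581 × 317.22 = 335.66 MPa
Goodman: 1/n_f = τ_a/S_se + τ_m/S_su = 188.93/228 + 335.66/573 = 0.82864 + 0.58579 = 1.4144
n_f = 1/1.4144 = 0.707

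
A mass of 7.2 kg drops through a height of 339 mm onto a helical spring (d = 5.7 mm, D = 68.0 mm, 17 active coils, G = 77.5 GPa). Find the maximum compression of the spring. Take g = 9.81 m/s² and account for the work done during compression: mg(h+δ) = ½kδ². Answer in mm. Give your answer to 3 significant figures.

k = Gd⁴/(8D³N_a) = (77.5×10³)(5.7⁴)/(8·68.0³·17) = 1.9131 N/mm
W = mg = 7.2 × 9.81 = 70.632 N
½kδ² − Wδ − Wh = 0 → δ = (W + √(W² + 2kWh))/k
δ = (70.632 + √(4988.9 + 91615))/1.9131 = (70.632 + 310.81)/1.9131 = 199.39 mm

199 mm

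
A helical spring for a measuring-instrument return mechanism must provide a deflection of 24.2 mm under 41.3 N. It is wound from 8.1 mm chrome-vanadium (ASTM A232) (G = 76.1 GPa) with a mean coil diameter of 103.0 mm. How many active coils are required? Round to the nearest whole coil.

Required rate k = F/δ = 41.3/24.2 = 1.7066 N/mm
N_a = Gd⁴/(8D³k) = (76.1×10³ × 8.1⁴)/(8 × 103.0³ × 1.7066)
    = 3.27586e+08 / 1.49189e+07 = 21.96 → 22 coils

22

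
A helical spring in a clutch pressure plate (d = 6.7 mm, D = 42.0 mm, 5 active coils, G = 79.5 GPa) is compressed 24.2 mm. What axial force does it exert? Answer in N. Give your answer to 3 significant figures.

k = Gd⁴/(8D³N_a) = (79.5×10³)(6.7⁴)/(8·42.0³·5) = 54.058 N/mm
F = k·δ = 54.058 × 24.2 = 1308.2 N

1310 N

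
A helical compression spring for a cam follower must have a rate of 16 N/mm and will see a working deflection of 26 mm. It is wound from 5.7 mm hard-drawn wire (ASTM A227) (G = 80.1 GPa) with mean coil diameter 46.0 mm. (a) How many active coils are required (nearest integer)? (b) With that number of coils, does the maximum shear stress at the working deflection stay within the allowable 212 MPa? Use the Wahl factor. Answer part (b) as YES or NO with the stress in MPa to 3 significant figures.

N_a = Gd⁴/(8D³k) = (80.1×10³)(5.7⁴)/(8·46.0³·16) = 6.787 → N_a = 7
Actual rate k = Gd⁴/(8D³·7) = 15.512 N/mm
Working load F = kδ = 15.512·26 = 403.31 N
C = 46.0/5.7 = 8.0702; K_W = (4C−1)/(4C−4)+0.615/C = 1.1823
τ_max = K_W·8FD/(πd³) = 1.1823·255.1 = 301.61 MPa
τ_max > 212 MPa → exceeds allowable

(a) 7 coils; (b) NO, τ_max = 302 MPa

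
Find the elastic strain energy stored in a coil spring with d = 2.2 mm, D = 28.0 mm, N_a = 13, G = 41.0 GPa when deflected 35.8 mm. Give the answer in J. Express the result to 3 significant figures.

0.270 J

k = Gd⁴/(8D³N_a) = (41.0×10³)(2.2⁴)/(8·28.0³·13) = 0.42069 N/mm
U = ½kδ² = 0.5 × 0.42069 × 35.8² = 269.59 N·mm = 0.26959 J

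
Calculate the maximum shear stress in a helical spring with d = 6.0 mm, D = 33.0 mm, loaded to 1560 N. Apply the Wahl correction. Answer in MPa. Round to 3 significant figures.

776 MPa

Spring index C = D/d = 33.0/6.0 = 5.5000
K_W = (4C−1)/(4C−4) + 0.615/C = 21.000/18.000 + 0.1118 = 1.2785
τ₀ = 8FD/(πd³) = 8·1560·33.0/(π·6.0³) = 411840/678.58 = 606.91 MPa
τ_max = K·τ₀ = 1.2785 × 606.91 = 775.93 MPa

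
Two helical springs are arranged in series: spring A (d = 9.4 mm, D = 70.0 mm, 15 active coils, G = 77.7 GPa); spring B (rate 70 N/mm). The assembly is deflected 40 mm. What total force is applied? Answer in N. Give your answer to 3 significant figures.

487 N

k_A = Gd⁴/(8D³N_a) = (77.7×10³)(9.4⁴)/(8·70.0³·15) = 14.739 N/mm
Series: 1/k_eq = 1/14.739 + 1/70 = 0.082135; k_eq = 12.175 N/mm
F = k_eq·δ = 12.175·40 = 487.01 N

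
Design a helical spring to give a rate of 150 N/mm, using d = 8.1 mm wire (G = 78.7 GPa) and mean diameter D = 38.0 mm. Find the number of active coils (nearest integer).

5

N_a = Gd⁴/(8D³k) = (78.7×10³ × 8.1⁴)/(8 × 38.0³ × 150)
    = 3.38778e+08 / 6.58464e+07 = 5.145 → 5 coils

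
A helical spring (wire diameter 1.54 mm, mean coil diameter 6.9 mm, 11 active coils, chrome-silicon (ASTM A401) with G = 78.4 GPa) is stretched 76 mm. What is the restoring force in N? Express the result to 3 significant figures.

k = Gd⁴/(8D³N_a) = (78.4×10³)(1.54⁴)/(8·6.9³·11) = 15.253 N/mm
F = k·δ = 15.253 × 76 = 1159.3 N

1160 N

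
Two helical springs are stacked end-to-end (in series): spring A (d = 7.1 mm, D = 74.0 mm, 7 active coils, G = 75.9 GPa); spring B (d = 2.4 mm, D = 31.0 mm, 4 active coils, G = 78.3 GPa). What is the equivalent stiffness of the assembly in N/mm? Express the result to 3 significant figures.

2.06 N/mm

k_A = Gd⁴/(8D³N_a) = (75.9×10³)(7.1⁴)/(8·74.0³·7) = 8.4995 N/mm
k_B = Gd⁴/(8D³N_a) = (78.3×10³)(2.4⁴)/(8·31.0³·4) = 2.725 N/mm
Series: 1/k_eq = 1/8.4995 + 1/2.725 = 0.48462; k_eq = 2.0635 N/mm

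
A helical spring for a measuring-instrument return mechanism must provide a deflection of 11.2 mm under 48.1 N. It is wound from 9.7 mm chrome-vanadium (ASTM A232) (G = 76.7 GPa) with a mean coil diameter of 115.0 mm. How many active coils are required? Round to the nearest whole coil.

13

Required rate k = F/δ = 48.1/11.2 = 4.2946 N/mm
N_a = Gd⁴/(8D³k) = (76.7×10³ × 9.7⁴)/(8 × 115.0³ × 4.2946)
    = 6.7902e+08 / 5.22529e+07 = 12.99 → 13 coils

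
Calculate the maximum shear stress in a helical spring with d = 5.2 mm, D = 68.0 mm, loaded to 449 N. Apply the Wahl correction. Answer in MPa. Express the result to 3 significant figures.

613 MPa

Spring index C = D/d = 68.0/5.2 = 13.0769
K_W = (4C−1)/(4C−4) + 0.615/C = 51.308/48.308 + 0.0470 = 1.1091
τ₀ = 8FD/(πd³) = 8·449·68.0/(π·5.2³) = 244256/441.73 = 552.95 MPa
τ_max = K·τ₀ = 1.1091 × 552.95 = 613.29 MPa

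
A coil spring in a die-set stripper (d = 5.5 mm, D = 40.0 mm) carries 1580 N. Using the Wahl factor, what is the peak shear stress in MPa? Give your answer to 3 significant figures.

Spring index C = D/d = 40.0/5.5 = 7.2727
K_W = (4C−1)/(4C−4) + 0.615/C = 28.091/25.091 + 0.0846 = 1.2041
τ₀ = 8FD/(πd³) = 8·1580·40.0/(π·5.5³) = 505600/522.68 = 967.32 MPa
τ_max = K·τ₀ = 1.2041 × 967.32 = 1164.8 MPa

1160 MPa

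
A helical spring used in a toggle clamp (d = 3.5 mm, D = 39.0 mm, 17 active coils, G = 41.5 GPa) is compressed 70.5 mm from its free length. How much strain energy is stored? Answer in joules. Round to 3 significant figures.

k = Gd⁴/(8D³N_a) = (41.5×10³)(3.5⁴)/(8·39.0³·17) = 0.77195 N/mm
U = ½kδ² = 0.5 × 0.77195 × 70.5² = 1918.4 N·mm = 1.9184 J

1.92 J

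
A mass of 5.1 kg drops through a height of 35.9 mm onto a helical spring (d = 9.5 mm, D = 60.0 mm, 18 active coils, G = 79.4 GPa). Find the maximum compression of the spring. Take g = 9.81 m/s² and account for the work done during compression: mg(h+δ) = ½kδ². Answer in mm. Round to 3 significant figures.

k = Gd⁴/(8D³N_a) = (79.4×10³)(9.5⁴)/(8·60.0³·18) = 20.792 N/mm
W = mg = 5.1 × 9.81 = 50.031 N
½kδ² − Wδ − Wh = 0 → δ = (W + √(W² + 2kWh))/k
δ = (50.031 + √(2503.1 + 74690))/20.792 = (50.031 + 277.84)/20.792 = 15.769 mm

15.8 mm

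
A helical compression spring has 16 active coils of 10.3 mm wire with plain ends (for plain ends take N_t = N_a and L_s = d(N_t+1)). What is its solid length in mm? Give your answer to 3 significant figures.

plain ends: N_t = N_a = 16
L_s = d·(N_t+1) = 10.3 × 17 = 175.1 mm

175 mm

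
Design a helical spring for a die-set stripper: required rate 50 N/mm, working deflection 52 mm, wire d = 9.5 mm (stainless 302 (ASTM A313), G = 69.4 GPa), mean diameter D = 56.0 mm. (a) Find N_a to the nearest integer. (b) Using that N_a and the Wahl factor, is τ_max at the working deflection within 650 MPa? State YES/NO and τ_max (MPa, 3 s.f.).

(a) 8 coils; (b) YES, τ_max = 547 MPa

N_a = Gd⁴/(8D³k) = (69.4×10³)(9.5⁴)/(8·56.0³·50) = 8.047 → N_a = 8
Actual rate k = Gd⁴/(8D³·8) = 50.293 N/mm
Working load F = kδ = 50.293·52 = 2615.2 N
C = 56.0/9.5 = 5.8947; K_W = (4C−1)/(4C−4)+0.615/C = 1.2576
τ_max = K_W·8FD/(πd³) = 1.2576·434.98 = 547.01 MPa
τ_max ≤ 650 MPa → acceptable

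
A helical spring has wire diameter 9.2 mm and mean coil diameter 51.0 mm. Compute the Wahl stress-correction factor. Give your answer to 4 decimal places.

1.2760

C = D/d = 51.0/9.2 = 5.5435
K_W = (4C−1)/(4C−4) + 0.615/C = 21.174/18.174 + 0.1109 = 1.2760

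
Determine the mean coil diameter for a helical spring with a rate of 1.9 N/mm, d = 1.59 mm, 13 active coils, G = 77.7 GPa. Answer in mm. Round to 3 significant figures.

13.6 mm

D = (Gd⁴/(8N_a·k))^(1/3) = (77.7×10³·1.59⁴/(8·13·1.9))^(1/3)
  = (2513.17)^(1/3) = 13.5959 mm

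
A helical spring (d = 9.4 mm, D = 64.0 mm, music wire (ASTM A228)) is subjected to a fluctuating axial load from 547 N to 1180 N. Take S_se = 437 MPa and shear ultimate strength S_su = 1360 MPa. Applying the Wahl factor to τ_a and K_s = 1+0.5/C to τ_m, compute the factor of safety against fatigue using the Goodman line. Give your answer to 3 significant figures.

C = D/d = 64.0/9.4 = 6.8085; K_W = (4C−1)/(4C−4)+0.615/C = 1.2194; K_s = 1+0.5/C = 1.0734
F_a = (F_max−F_min)/2 = 316.5 N; F_m = (F_max+F_min)/2 = 863.5 N
τ_a = K_W·8F_aD/(πd³) = 1.2194 × 62.103 = 75.731 MPa
τ_m = K_s·8F_mD/(πd³) = 1.0734 × 169.43 = 181.88 MPa
Goodman: 1/n_f = τ_a/S_se + τ_m/S_su = 75.731/437 + 181.88/1360 = 0.17330 + 0.13373 = 0.30703
n_f = 1/0.30703 = 3.257

3.26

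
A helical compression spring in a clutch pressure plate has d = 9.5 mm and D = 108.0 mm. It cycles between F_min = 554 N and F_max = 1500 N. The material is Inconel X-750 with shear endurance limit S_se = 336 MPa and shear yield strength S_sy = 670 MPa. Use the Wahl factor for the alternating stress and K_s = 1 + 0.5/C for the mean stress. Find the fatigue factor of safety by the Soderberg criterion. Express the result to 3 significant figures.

0.979

C = D/d = 108.0/9.5 = 11.3684; K_W = (4C−1)/(4C−4)+0.615/C = 1.1264; K_s = 1+0.5/C = 1.0440
F_a = (F_max−F_min)/2 = 473 N; F_m = (F_max+F_min)/2 = 1027 N
τ_a = K_W·8F_aD/(πd³) = 1.1264 × 151.72 = 170.91 MPa
τ_m = K_s·8F_mD/(πd³) = 1.0440 × 329.43 = 343.92 MPa
Soderberg: 1/n_f = τ_a/S_se + τ_m/S_sy = 170.91/336 + 343.92/670 = 0.50865 + 0.51331 = 1.022
n_f = 1/1.022 = 0.9785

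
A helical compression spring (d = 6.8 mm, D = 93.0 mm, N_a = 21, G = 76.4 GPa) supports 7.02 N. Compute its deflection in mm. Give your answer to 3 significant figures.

5.81 mm

k = Gd⁴/(8D³N_a) = (76.4×10³)(6.8⁴)/(8·93.0³·21) = 1.2088 N/mm
δ = F/k = 7.02 / 1.2088 = 5.8072 mm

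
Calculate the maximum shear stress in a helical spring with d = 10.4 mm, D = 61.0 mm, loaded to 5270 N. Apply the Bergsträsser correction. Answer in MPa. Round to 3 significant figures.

906 MPa

Spring index C = D/d = 61.0/10.4 = 5.8654
K_B = (4C+2)/(4C−3) = 25.462/20.462 = 1.2444
τ₀ = 8FD/(πd³) = 8·5270·61.0/(π·10.4³) = 2.57176e+06/3533.9 = 727.75 MPa
τ_max = K·τ₀ = 1.2444 × 727.75 = 905.58 MPa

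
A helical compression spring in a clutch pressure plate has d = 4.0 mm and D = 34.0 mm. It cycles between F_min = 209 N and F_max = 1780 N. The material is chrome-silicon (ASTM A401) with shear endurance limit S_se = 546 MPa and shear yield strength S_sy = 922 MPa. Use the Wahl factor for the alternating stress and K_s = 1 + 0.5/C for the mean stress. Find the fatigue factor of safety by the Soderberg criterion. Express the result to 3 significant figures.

C = D/d = 34.0/4.0 = 8.5000; K_W = (4C−1)/(4C−4)+0.615/C = 1.1724; K_s = 1+0.5/C = 1.0588
F_a = (F_max−F_min)/2 = 785.5 N; F_m = (F_max+F_min)/2 = 994.5 N
τ_a = K_W·8F_aD/(πd³) = 1.1724 × 1062.6 = 1245.8 MPa
τ_m = K_s·8F_mD/(πd³) = 1.0588 × 1345.4 = 1424.5 MPa
Soderberg: 1/n_f = τ_a/S_se + τ_m/S_sy = 1245.8/546 + 1424.5/922 = 2.28166 + 1.54503 = 3.8267
n_f = 1/3.8267 = 0.2613

0.261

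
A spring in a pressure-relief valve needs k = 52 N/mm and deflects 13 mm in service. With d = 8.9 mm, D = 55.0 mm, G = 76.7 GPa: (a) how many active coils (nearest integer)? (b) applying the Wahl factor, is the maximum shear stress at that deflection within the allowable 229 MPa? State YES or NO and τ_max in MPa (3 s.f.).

N_a = Gd⁴/(8D³k) = (76.7×10³)(8.9⁴)/(8·55.0³·52) = 6.953 → N_a = 7
Actual rate k = Gd⁴/(8D³·7) = 51.651 N/mm
Working load F = kδ = 51.651·13 = 671.46 N
C = 55.0/8.9 = 6.1798; K_W = (4C−1)/(4C−4)+0.615/C = 1.2443
τ_max = K_W·8FD/(πd³) = 1.2443·133.4 = 165.99 MPa
τ_max ≤ 229 MPa → acceptable

(a) 7 coils; (b) YES, τ_max = 166 MPa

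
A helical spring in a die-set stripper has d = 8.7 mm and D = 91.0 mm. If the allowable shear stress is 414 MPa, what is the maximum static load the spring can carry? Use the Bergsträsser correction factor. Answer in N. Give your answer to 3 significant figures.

1040 N

C = D/d = 91.0/8.7 = 10.4598
K_B = (4C+2)/(4C−3) = 43.839/38.839 = 1.1287
τ_max = K·8FD/(πd³) → F_max = τ_allow·πd³/(8DK)
F_max = 414·π·8.7³/(8·91.0·1.1287) = 8.5646e+05/821.72 = 1042.3 N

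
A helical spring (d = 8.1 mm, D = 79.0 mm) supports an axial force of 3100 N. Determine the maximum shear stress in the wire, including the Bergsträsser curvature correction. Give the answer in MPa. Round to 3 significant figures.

Spring index C = D/d = 79.0/8.1 = 9.7531
K_B = (4C+2)/(4C−3) = 41.012/36.012 = 1.1388
τ₀ = 8FD/(πd³) = 8·3100·79.0/(π·8.1³) = 1.9592e+06/1669.6 = 1173.5 MPa
τ_max = K·τ₀ = 1.1388 × 1173.5 = 1336.4 MPa

1340 MPa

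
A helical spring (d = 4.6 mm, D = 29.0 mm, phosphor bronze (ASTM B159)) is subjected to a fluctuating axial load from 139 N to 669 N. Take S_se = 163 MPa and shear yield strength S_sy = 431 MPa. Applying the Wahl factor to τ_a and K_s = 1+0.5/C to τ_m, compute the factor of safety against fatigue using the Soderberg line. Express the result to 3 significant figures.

C = D/d = 29.0/4.6 = 6.3043; K_W = (4C−1)/(4C−4)+0.615/C = 1.2389; K_s = 1+0.5/C = 1.0793
F_a = (F_max−F_min)/2 = 265 N; F_m = (F_max+F_min)/2 = 404 N
τ_a = K_W·8F_aD/(πd³) = 1.2389 × 201.05 = 249.09 MPa
τ_m = K_s·8F_mD/(πd³) = 1.0793 × 306.51 = 330.82 MPa
Soderberg: 1/n_f = τ_a/S_se + τ_m/S_sy = 249.09/163 + 330.82/431 = 1.52818 + 0.76756 = 2.2957
n_f = 1/2.2957 = 0.4356

0.436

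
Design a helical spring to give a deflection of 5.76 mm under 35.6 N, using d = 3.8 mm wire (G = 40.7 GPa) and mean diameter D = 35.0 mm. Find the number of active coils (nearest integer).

4

Required rate k = F/δ = 35.6/5.76 = 6.1806 N/mm
N_a = Gd⁴/(8D³k) = (40.7×10³ × 3.8⁴)/(8 × 35.0³ × 6.1806)
    = 8.4865e+06 / 2.11993e+06 = 4.003 → 4 coils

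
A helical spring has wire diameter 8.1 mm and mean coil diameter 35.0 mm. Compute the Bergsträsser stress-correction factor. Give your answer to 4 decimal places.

1.3500

C = D/d = 35.0/8.1 = 4.3210
K_B = (4C+2)/(4C−3) = 19.284/14.284 = 1.3500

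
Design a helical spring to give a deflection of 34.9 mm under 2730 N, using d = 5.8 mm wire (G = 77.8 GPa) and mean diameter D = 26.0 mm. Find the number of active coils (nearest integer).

Required rate k = F/δ = 2730/34.9 = 78.223 N/mm
N_a = Gd⁴/(8D³k) = (77.8×10³ × 5.8⁴)/(8 × 26.0³ × 78.223)
    = 8.80423e+07 / 1.09988e+07 = 8.005 → 8 coils

8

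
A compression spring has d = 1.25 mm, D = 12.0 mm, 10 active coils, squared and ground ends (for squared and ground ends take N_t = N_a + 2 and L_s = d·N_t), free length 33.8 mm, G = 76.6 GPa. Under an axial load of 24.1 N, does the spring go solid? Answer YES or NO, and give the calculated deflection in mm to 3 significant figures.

NO, δ = 17.8 mm

k = Gd⁴/(8D³N_a) = (76.6×10³)(1.25⁴)/(8·12.0³·10) = 1.3528 N/mm
N_t = 12; L_s = 1.25·12 = 15 mm; δ_solid = L₀ − L_s = 33.8 − 15 = 18.8 mm
δ = F/k = 24.1/1.3528 = 17.815 mm
δ < δ_solid → spring does not go solid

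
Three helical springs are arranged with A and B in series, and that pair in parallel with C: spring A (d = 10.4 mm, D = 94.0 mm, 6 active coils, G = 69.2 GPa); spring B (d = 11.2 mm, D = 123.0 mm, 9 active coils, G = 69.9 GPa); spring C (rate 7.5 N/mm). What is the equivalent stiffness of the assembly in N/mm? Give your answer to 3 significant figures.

13.3 N/mm

k_A = Gd⁴/(8D³N_a) = (69.2×10³)(10.4⁴)/(8·94.0³·6) = 20.306 N/mm
k_B = Gd⁴/(8D³N_a) = (69.9×10³)(11.2⁴)/(8·123.0³·9) = 8.2092 N/mm
Springs A,B series: k_AB = 1/(1/20.306+1/8.2092) = 5.8458 N/mm; parallel with C: k_eq = 5.8458+7.5 = 13.346 N/mm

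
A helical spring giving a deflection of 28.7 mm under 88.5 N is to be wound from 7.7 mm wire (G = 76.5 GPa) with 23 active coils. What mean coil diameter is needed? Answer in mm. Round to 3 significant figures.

Required rate k = F/δ = 88.5/28.7 = 3.0836 N/mm
D = (Gd⁴/(8N_a·k))^(1/3) = (76.5×10³·7.7⁴/(8·23·3.0836))^(1/3)
  = (473964)^(1/3) = 77.9678 mm

78.0 mm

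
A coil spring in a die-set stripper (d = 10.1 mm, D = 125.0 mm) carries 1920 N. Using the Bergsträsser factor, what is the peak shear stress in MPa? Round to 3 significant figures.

Spring index C = D/d = 125.0/10.1 = 12.3762
K_B = (4C+2)/(4C−3) = 51.505/46.505 = 1.1075
τ₀ = 8FD/(πd³) = 8·1920·125.0/(π·10.1³) = 1.92e+06/3236.8 = 593.18 MPa
τ_max = K·τ₀ = 1.1075 × 593.18 = 656.96 MPa

657 MPa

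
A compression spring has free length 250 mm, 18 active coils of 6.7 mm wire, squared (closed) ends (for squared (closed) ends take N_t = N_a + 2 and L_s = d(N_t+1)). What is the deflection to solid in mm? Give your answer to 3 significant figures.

109 mm

N_t = 20; L_s = 6.7·21 = 140.7 mm
δ_solid = L₀ − L_s = 250 − 140.7 = 109.3 mm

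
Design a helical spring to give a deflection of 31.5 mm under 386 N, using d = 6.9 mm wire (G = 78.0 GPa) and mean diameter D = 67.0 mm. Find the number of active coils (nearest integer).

6

Required rate k = F/δ = 386/31.5 = 12.254 N/mm
N_a = Gd⁴/(8D³k) = (78.0×10³ × 6.9⁴)/(8 × 67.0³ × 12.254)
    = 1.76804e+08 / 2.94843e+07 = 5.997 → 6 coils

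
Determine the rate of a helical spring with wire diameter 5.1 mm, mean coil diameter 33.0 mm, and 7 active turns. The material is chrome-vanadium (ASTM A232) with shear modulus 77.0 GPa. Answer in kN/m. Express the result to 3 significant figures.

k = Gd⁴/(8D³N_a) = (77.0×10³ × 5.1⁴) / (8 × 33.0³ × 7)
  = 5.2092e+07 / 2.01247e+06 = 25.885 N/mm

25.9 kN/m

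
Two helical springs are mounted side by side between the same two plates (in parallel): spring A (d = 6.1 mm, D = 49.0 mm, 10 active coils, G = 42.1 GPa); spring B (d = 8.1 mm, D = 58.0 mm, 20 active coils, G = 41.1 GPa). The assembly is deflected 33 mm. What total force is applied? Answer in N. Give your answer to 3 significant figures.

k_A = Gd⁴/(8D³N_a) = (42.1×10³)(6.1⁴)/(8·49.0³·10) = 6.1933 N/mm
k_B = Gd⁴/(8D³N_a) = (41.1×10³)(8.1⁴)/(8·58.0³·20) = 5.6673 N/mm
Parallel: k_eq = 6.1933 + 5.6673 = 11.861 N/mm
F = k_eq·δ = 11.861·33 = 391.4 N

391 N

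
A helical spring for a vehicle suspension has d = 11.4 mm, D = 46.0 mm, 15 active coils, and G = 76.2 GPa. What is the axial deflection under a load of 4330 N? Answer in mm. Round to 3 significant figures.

39.3 mm

k = Gd⁴/(8D³N_a) = (76.2×10³)(11.4⁴)/(8·46.0³·15) = 110.18 N/mm
δ = F/k = 4330 / 110.18 = 39.298 mm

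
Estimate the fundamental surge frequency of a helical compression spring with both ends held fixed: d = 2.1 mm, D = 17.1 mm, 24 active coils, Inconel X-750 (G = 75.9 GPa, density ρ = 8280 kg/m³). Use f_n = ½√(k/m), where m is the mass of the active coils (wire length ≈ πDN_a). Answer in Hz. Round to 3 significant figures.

k = Gd⁴/(8D³N_a) = (75.9×10³)(2.1⁴)/(8·17.1³·24) = 1.5376 N/mm = 1537.6 N/m
Wire length L = πDN_a = π·17.1·24 = 1289.3 mm
m = ρ·(πd²/4)·L = 8280 × 3.4636×10⁻⁶ m² × 1.2893 m = 0.036976 kg
f_n = ½√(k/m) = 0.5·√(1537.6/0.036976) = 0.5·√(41583) = 101.96 Hz

102 Hz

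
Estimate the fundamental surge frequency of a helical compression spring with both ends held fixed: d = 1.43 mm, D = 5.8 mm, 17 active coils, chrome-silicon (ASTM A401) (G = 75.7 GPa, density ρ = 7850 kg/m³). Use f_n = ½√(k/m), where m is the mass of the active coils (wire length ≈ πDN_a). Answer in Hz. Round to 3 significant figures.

k = Gd⁴/(8D³N_a) = (75.7×10³)(1.43⁴)/(8·5.8³·17) = 11.929 N/mm = 11929 N/m
Wire length L = πDN_a = π·5.8·17 = 309.76 mm
m = ρ·(πd²/4)·L = 7850 × 1.6061×10⁻⁶ m² × 0.30976 m = 0.0039053 kg
f_n = ½√(k/m) = 0.5·√(11929/0.0039053) = 0.5·√(3.0546e+06) = 873.88 Hz

874 Hz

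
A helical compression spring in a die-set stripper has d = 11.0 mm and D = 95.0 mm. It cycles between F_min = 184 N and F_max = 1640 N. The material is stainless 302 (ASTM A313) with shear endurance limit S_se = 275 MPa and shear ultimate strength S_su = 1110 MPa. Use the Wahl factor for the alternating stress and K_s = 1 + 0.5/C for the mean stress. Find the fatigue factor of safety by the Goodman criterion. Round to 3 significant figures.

1.39

C = D/d = 95.0/11.0 = 8.6364; K_W = (4C−1)/(4C−4)+0.615/C = 1.1694; K_s = 1+0.5/C = 1.0579
F_a = (F_max−F_min)/2 = 728 N; F_m = (F_max+F_min)/2 = 912 N
τ_a = K_W·8F_aD/(πd³) = 1.1694 × 132.32 = 154.74 MPa
τ_m = K_s·8F_mD/(πd³) = 1.0579 × 165.76 = 175.36 MPa
Goodman: 1/n_f = τ_a/S_se + τ_m/S_su = 154.74/275 + 175.36/1110 = 0.56267 + 0.15798 = 0.72065
n_f = 1/0.72065 = 1.388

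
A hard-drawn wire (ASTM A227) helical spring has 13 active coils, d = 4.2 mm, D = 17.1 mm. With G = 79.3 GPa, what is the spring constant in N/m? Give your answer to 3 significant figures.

k = Gd⁴/(8D³N_a) = (79.3×10³ × 4.2⁴) / (8 × 17.1³ × 13)
  = 2.46757e+07 / 520022 = 47.451 N/mm = 47451 N/m

47500 N/m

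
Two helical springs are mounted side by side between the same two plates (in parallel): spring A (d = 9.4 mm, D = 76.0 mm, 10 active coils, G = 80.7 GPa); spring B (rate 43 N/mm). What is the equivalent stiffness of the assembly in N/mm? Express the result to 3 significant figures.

k_A = Gd⁴/(8D³N_a) = (80.7×10³)(9.4⁴)/(8·76.0³·10) = 17.941 N/mm
Parallel: k_eq = 17.941 + 43 = 60.941 N/mm

60.9 N/mm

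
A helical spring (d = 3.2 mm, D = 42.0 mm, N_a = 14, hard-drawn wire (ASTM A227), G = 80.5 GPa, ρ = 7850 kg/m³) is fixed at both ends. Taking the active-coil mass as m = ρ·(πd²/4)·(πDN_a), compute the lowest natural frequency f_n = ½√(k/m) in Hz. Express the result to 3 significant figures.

k = Gd⁴/(8D³N_a) = (80.5×10³)(3.2⁴)/(8·42.0³·14) = 1.0173 N/mm = 1017.3 N/m
Wire length L = πDN_a = π·42.0·14 = 1847.3 mm
m = ρ·(πd²/4)·L = 7850 × 8.0425×10⁻⁶ m² × 1.8473 m = 0.11662 kg
f_n = ½√(k/m) = 0.5·√(1017.3/0.11662) = 0.5·√(8722.5) = 46.697 Hz

46.7 Hz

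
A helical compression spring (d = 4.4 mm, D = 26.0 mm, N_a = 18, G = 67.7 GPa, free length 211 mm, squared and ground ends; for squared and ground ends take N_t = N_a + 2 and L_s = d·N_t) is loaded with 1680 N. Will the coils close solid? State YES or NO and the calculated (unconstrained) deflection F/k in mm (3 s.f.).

YES, δ = 168 mm

k = Gd⁴/(8D³N_a) = (67.7×10³)(4.4⁴)/(8·26.0³·18) = 10.026 N/mm
N_t = 20; L_s = 4.4·20 = 88 mm; δ_solid = L₀ − L_s = 211 − 88 = 123 mm
δ = F/k = 1680/10.026 = 167.57 mm
δ ≥ δ_solid → spring goes solid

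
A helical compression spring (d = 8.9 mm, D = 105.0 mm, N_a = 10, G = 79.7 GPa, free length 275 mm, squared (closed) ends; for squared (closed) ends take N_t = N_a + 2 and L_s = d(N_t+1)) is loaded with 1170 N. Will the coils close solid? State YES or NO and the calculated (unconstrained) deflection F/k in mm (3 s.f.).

YES, δ = 217 mm

k = Gd⁴/(8D³N_a) = (79.7×10³)(8.9⁴)/(8·105.0³·10) = 5.3996 N/mm
N_t = 12; L_s = 8.9·13 = 115.7 mm; δ_solid = L₀ − L_s = 275 − 115.7 = 159.3 mm
δ = F/k = 1170/5.3996 = 216.68 mm
δ ≥ δ_solid → spring goes solid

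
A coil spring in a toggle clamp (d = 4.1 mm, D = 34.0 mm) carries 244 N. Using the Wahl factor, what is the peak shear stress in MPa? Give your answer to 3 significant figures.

Spring index C = D/d = 34.0/4.1 = 8.2927
K_W = (4C−1)/(4C−4) + 0.615/C = 32.171/29.171 + 0.0742 = 1.1770
τ₀ = 8FD/(πd³) = 8·244·34.0/(π·4.1³) = 66368/216.52 = 306.52 MPa
τ_max = K·τ₀ = 1.1770 × 306.52 = 360.77 MPa

361 MPa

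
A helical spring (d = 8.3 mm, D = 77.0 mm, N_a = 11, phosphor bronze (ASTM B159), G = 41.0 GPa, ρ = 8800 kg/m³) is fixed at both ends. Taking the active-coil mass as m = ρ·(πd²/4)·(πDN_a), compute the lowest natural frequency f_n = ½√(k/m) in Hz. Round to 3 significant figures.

k = Gd⁴/(8D³N_a) = (41.0×10³)(8.3⁴)/(8·77.0³·11) = 4.8433 N/mm = 4843.3 N/m
Wire length L = πDN_a = π·77.0·11 = 2660.9 mm
m = ρ·(πd²/4)·L = 8800 × 54.106×10⁻⁶ m² × 2.6609 m = 1.267 kg
f_n = ½√(k/m) = 0.5·√(4843.3/1.267) = 0.5·√(3822.8) = 30.914 Hz

30.9 Hz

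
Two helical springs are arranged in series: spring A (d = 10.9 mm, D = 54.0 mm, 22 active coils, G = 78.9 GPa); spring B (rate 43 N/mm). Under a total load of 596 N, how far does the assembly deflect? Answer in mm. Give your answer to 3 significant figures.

28.7 mm

k_A = Gd⁴/(8D³N_a) = (78.9×10³)(10.9⁴)/(8·54.0³·22) = 40.187 N/mm
Series: 1/k_eq = 1/40.187 + 1/43 = 0.048139; k_eq = 20.773 N/mm
δ = F/k_eq = 596/20.773 = 28.691 mm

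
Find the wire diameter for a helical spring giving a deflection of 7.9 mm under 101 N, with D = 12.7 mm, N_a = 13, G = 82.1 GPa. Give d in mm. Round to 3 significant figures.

Required rate k = F/δ = 101/7.9 = 12.785 N/mm
d = (8D³N_a·k / G)^(1/4) = (8·12.7³·13·12.785 / (82.1×10³))^0.25
  = (33.174)^0.25 = 2.3999 mm

2.40 mm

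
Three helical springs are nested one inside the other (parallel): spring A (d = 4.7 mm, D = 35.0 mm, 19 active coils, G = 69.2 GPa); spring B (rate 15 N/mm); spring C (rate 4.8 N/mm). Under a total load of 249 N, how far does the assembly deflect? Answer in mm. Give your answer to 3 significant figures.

9.97 mm

k_A = Gd⁴/(8D³N_a) = (69.2×10³)(4.7⁴)/(8·35.0³·19) = 5.1814 N/mm
Parallel: k_eq = 5.1814 + 15 + 4.8 = 24.981 N/mm
δ = F/k_eq = 249/24.981 = 9.9674 mm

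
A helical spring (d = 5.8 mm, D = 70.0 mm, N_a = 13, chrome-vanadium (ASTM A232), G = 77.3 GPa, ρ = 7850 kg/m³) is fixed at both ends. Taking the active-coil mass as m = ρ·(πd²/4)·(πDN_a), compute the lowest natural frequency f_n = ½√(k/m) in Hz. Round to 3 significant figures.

32.2 Hz

k = Gd⁴/(8D³N_a) = (77.3×10³)(5.8⁴)/(8·70.0³·13) = 2.4522 N/mm = 2452.2 N/m
Wire length L = πDN_a = π·70.0·13 = 2858.8 mm
m = ρ·(πd²/4)·L = 7850 × 26.421×10⁻⁶ m² × 2.8588 m = 0.59293 kg
f_n = ½√(k/m) = 0.5·√(2452.2/0.59293) = 0.5·√(4135.8) = 32.155 Hz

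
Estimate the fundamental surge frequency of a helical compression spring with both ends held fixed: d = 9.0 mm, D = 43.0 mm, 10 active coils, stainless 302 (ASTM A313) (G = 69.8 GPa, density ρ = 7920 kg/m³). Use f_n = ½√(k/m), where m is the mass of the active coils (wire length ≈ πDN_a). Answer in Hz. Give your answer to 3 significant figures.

163 Hz

k = Gd⁴/(8D³N_a) = (69.8×10³)(9.0⁴)/(8·43.0³·10) = 72 N/mm = 72000 N/m
Wire length L = πDN_a = π·43.0·10 = 1350.9 mm
m = ρ·(πd²/4)·L = 7920 × 63.617×10⁻⁶ m² × 1.3509 m = 0.68064 kg
f_n = ½√(k/m) = 0.5·√(72000/0.68064) = 0.5·√(1.0578e+05) = 162.62 Hz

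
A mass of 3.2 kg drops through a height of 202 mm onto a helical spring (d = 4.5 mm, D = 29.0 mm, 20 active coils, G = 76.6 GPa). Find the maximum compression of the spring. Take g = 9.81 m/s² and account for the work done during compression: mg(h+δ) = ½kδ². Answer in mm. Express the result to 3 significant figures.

43.8 mm

k = Gd⁴/(8D³N_a) = (76.6×10³)(4.5⁴)/(8·29.0³·20) = 8.0494 N/mm
W = mg = 3.2 × 9.81 = 31.392 N
½kδ² − Wδ − Wh = 0 → δ = (W + √(W² + 2kWh))/k
δ = (31.392 + √(985.46 + 102086))/8.0494 = (31.392 + 321.05)/8.0494 = 43.784 mm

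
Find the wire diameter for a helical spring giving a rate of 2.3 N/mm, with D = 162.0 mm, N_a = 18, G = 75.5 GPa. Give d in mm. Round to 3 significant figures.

d = (8D³N_a·k / G)^(1/4) = (8·162.0³·18·2.3 / (75.5×10³))^0.25
  = (18650)^0.25 = 11.6862 mm

11.7 mm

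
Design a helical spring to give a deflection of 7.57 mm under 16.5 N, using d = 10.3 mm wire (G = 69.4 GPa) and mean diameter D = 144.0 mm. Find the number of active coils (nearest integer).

15

Required rate k = F/δ = 16.5/7.57 = 2.1797 N/mm
N_a = Gd⁴/(8D³k) = (69.4×10³ × 10.3⁴)/(8 × 144.0³ × 2.1797)
    = 7.81103e+08 / 5.20674e+07 = 15 → 15 coils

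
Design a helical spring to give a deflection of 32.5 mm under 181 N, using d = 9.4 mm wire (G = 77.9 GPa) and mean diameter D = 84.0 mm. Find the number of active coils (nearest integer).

Required rate k = F/δ = 181/32.5 = 5.5692 N/mm
N_a = Gd⁴/(8D³k) = (77.9×10³ × 9.4⁴)/(8 × 84.0³ × 5.5692)
    = 6.08203e+08 / 2.64072e+07 = 23.03 → 23 coils

23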